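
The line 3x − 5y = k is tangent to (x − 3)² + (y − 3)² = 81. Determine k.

For a tangent, require d(centre, line) = r = 9.
|3·3 − 5·3 − k| / √34 = 9
|k − (−6)| = 9√34.

k = −6 ± 9√34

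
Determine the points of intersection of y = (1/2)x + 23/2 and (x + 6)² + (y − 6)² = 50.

(−13, 5) and (−1, 11)

Express y = (23 + x)/2 and substitute into the circle:
5x² + 70x + 65 = 0  ⟹  x² + 14x + 13 = 0
x = −1 or x = −13, giving (−1, 11) and (−13, 5).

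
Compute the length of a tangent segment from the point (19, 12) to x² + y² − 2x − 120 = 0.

With centre O = (1, 0), |OP|² = 468 and r² = 121.
The tangent meets the radius at right angles, so tangent² = |PO|² − r² = 468 − 121 = 347.

√347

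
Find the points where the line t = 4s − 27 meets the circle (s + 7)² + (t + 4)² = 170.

Express t = 4s − 27 and substitute into the circle:
17s² − 170s + 408 = 0  ⟹  s² − 10s + 24 = 0
s = 6 or s = 4, giving (6, −3) and (4, −11).

(4, −11) and (6, −3)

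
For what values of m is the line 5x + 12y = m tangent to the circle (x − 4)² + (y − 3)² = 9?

Tangency holds when the distance from the centre (4, 3) to the line equals the radius 3:
|5·4 + 12·3 − m| / √169 = 3
|m − (56)| = 3·13, so m = 95 or m = 17.

m = 17 or m = 95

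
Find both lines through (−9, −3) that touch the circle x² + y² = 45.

x + 2y = −15 and 2x − y = −15

Let a tangent through (−9, −3) have slope m. Its distance from (0, 0) must equal 3√5:
[m·(9) − (3)]² = 45(m² + 1)
2m² − 3m − 2 = 0, so m = −1/2 or m = 2.
Through (−9, −3) these give x + 2y = −15 and 2x − y = −15.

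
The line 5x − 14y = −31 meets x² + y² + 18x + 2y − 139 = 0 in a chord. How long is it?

From the line, y = (31 + 5x)/14. Substituting:
221x² + 3978x − 25415 = 0  ⟹  x² + 18x − 115 = 0
x = 5 or x = −23, giving (5, 4) and (−23, −6).
|(5, 4) − (−23, −6)| = √((28)² + (10)²) = 2√221.

2√221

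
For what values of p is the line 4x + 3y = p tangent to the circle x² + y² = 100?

For a tangent, require d(centre, line) = r = 10.
|4·0 + 3·0 − p| / √25 = 10
|p| = 10·5, so p = 50 or p = −50.

p = −50 or p = 50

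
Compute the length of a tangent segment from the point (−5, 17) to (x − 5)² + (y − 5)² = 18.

With centre O = (5, 5), |OP|² = 244 and r² = 18.
Power of the point: PT² = |PO|² − r² = 226, so PT = √226.

√226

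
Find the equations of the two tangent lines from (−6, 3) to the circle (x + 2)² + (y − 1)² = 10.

Let a tangent through (−6, 3) have slope m. Its distance from (−2, 1) must equal √10:
(4m − (−2))² = 10(m² + 1)
3m² + 8m − 3 = 0, so m = 1/3 or m = −3.
With m = 1/3: x − 3y = −15. With m = −3: 3x + y = −15.

x − 3y = −15 and 3x + y = −15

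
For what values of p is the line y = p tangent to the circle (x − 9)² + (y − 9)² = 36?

The line touches the circle iff its distance from (9, 9) is 6:
|0·9 + 1·9 − p| / √1 = 6
|p − (9)| = 6, so p = 15 or p = 3.

p = 3 or p = 15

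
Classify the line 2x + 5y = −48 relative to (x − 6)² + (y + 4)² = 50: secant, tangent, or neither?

neither

Centre (6, −4), r² = 50. Distance² from centre to line = (40)²/29 = 1600/29.
Since d² > r², the line lies outside the circle.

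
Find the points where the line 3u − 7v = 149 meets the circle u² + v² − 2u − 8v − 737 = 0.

(−4, −23) and (24, −11)

Substitute v = (−149 + 3u)/7:
58u² − 1160u − 5568 = 0  ⟹  u² − 20u − 96 = 0
u = 24 or u = −4, giving (24, −11) and (−4, −23).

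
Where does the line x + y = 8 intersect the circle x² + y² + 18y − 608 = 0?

(−8, 16) and (25, −17)

Express y = −x + 8 and substitute into the circle:
2x² − 34x − 400 = 0  ⟹  x² − 17x − 200 = 0
x = 25 or x = −8, giving (25, −17) and (−8, 16).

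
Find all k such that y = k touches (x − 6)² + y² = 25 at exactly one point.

The line touches the circle iff its distance from (6, 0) is 5:
|0·6 + 1·0 − k| / √1 = 5
|k| = 5, so k = 5 or k = −5.

k = −5 or k = 5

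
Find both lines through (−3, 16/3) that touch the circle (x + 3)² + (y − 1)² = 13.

Write the tangent as mx − y + (16/3 − m·(−3)) = 0 and set its distance from the centre to √13:
(0m − (−13/3))² = 13(m² + 1)
9m² − 4 = 0, so m = 2/3 or m = −2/3.
Through (−3, 16/3) these give 2x − 3y = −22 and 2x + 3y = 10.

2x − 3y = −22 and 2x + 3y = 10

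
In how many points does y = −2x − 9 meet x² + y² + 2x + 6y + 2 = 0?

2

d² = (2·(−1) + 1·(−3) − (−9))²/5 = 16/5; r² = 8.
Since d² < r², the line cuts the circle twice.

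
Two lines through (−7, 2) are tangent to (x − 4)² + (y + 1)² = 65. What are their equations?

4x − 7y = −42 and 7x + 4y = −41

A line y − (2) = m(x − (−7)) is tangent when its distance from (4, −1) is √65:
(11m − (−3))² = 65(m² + 1)
28m² + 33m − 28 = 0, so m = 4/7 or m = −7/4.
Through (−7, 2) these give 4x − 7y = −42 and 7x + 4y = −41.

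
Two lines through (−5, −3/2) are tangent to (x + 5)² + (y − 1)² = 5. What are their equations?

Write the tangent as mx − y + (−3/2 − m·(−5)) = 0 and set its distance from the centre to √5:
(0m − (5/2))² = 5(m² + 1)
4m² − 1 = 0, so m = 1/2 or m = −1/2.
Through (−5, −3/2) these give x − 2y = −2 and x + 2y = −8.

x − 2y = −2 and x + 2y = −8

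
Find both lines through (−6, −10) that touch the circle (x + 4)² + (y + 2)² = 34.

3x − 5y = 32 and 5x + 3y = −60

Let a tangent through (−6, −10) have slope m. Its distance from (−4, −2) must equal √34:
(2m − (8))² = 34(m² + 1)
15m² + 16m − 15 = 0, so m = 3/5 or m = −5/3.
Through (−6, −10) these give 3x − 5y = 32 and 5x + 3y = −60.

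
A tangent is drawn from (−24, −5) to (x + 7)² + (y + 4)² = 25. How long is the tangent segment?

The centre is (−7, −4) and r = 5. The square of the distance from P to the centre is 289 + 1 = 290.
The tangent meets the radius at right angles, so tangent² = |PO|² − r² = 290 − 25 = 265.

√265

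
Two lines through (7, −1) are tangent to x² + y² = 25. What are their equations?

Let a tangent through (7, −1) have slope m. Its distance from (0, 0) must equal 5:
[m·(−7) − (1)]² = 25(m² + 1)
12m² + 7m − 12 = 0, so m = −4/3 or m = 3/4.
With m = −4/3: 4x + 3y = 25. With m = 3/4: 3x − 4y = 25.

4x + 3y = 25 and 3x − 4y = 25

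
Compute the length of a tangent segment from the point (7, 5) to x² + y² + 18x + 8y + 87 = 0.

√327

The centre is (−9, −4) and r = √10. The square of the distance from P to the centre is 256 + 81 = 337.
By the tangent–radius right angle, tangent length = √(|PO|² − r²) = √327.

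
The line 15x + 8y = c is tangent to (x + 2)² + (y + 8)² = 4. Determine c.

c = −128 or c = −60

Tangency holds when the distance from the centre (−2, −8) to the line equals the radius 2:
|15·(−2) + 8·(−8) − c| / √289 = 2
|c − (−94)| = 2·17, so c = −60 or c = −128.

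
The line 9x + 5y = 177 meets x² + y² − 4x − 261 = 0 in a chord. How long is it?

From the line, y = (177 − 9x)/5. Substituting:
106x² − 3286x + 24804 = 0  ⟹  x² − 31x + 234 = 0
x = 18 or x = 13, giving (18, 3) and (13, 12).
Chord length = distance between (18, 3) and (13, 12) = √106 = √106.

√106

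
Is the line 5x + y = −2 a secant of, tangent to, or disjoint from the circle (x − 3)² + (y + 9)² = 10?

secant

Centre (3, −9), r² = 10. Distance² from centre to line = (8)²/26 = 32/13.
Since d² < r², the line cuts the circle twice.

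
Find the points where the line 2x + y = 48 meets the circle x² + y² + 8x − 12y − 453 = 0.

Express y = −2x + 48 and substitute into the circle:
5x² − 160x + 1275 = 0  ⟹  x² − 32x + 255 = 0
x = 17 or x = 15, giving (17, 14) and (15, 18).

(15, 18) and (17, 14)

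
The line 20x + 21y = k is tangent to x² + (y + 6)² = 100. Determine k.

The line touches the circle iff its distance from (0, −6) is 10:
|20·0 + 21·(−6) − k| / √841 = 10
|k − (−126)| = 10·29, so k = 164 or k = −416.

k = −416 or k = 164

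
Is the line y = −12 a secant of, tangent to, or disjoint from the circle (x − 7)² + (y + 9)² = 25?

secant

Substituting the line into the circle gives x² − 14x + 33 = 0.
Discriminant = (−14)² − 4·1·(33) = 64 > 0.
Two real roots: the line is a secant.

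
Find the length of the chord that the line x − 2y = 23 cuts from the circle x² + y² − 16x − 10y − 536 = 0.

From the line, y = (−23 + x)/2. Substituting:
5x² − 130x − 1155 = 0  ⟹  x² − 26x − 231 = 0
x = 33 or x = −7, giving (33, 5) and (−7, −15).
Chord length = distance between (33, 5) and (−7, −15) = √2000 = 20√5.

20√5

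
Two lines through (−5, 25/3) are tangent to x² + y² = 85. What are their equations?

Write the tangent as mx − y + (25/3 − m·(−5)) = 0 and set its distance from the centre to √85:
(5m − (−25/3))² = 85(m² + 1)
54m² − 75m + 14 = 0, so m = 7/6 or m = 2/9.
Through (−5, 25/3) these give 7x − 6y = −85 and 2x − 9y = −85.

7x − 6y = −85 and 2x − 9y = −85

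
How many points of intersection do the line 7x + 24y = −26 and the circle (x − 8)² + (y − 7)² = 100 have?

Substituting the line into the circle gives 625x² − 6500x + 16900 = 0.
Δ = 42250000 − 42250000 = 0.
A repeated root: the line is tangent.

1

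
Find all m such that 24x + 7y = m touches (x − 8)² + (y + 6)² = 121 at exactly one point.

Tangency holds when the distance from the centre (8, −6) to the line equals the radius 11:
|24·8 + 7·(−6) − m| / √625 = 11
|m − (150)| = 11·25, so m = 425 or m = −125.

m = −125 or m = 425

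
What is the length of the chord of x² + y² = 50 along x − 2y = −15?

The distance from (0, 0) to the line is 15/√5, and r² = 50.
Half the chord is √(r² − d²) = √(5), so the full chord is 2√5.

2√5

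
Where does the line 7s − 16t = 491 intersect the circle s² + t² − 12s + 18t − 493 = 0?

(−3, −32) and (29, −18)

Substitute t = (−491 + 7s)/16:
305s² − 7930s − 26535 = 0  ⟹  s² − 26s − 87 = 0
s = 29 or s = −3, giving (29, −18) and (−3, −32).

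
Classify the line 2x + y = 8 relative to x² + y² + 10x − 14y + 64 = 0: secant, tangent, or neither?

neither

Centre (−5, 7), r² = 10. Distance² from centre to line = (−11)²/5 = 121/5.
Since d² > r², the line lies outside the circle.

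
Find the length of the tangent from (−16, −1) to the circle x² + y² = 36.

Centre (0, 0), r² = 36. |PO|² = (−16)² + (−1)² = 257.
By the tangent–radius right angle, tangent length = √(|PO|² − r²) = √221.

√221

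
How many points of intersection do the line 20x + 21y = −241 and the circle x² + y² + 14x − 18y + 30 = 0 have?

Centre (−7, 9), r² = 100. Distance² from centre to line = (290)²/841 = 100.
Since d² = r², the line is tangent.

1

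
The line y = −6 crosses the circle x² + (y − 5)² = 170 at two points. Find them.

Substitute y = −6:
x² − 49 = 0
x = 7 or x = −7, giving (7, −6) and (−7, −6).

(−7, −6) and (7, −6)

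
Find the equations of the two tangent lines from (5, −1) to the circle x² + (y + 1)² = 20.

Write the tangent as mx − y + (−1 − m·(5)) = 0 and set its distance from the centre to 2√5:
(−5m − (0))² = 20(m² + 1)
m² − 4 = 0, so m = −2 or m = 2.
With m = −2: 2x + y = 9. With m = 2: 2x − y = 11.

2x + y = 9 and 2x − y = 11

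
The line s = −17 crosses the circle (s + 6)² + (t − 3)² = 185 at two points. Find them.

The line gives s = −17. Substituting into the circle:
t² − 6t − 55 = 0
t = 11 or t = −5, giving (−17, 11) and (−17, −5).

(−17, −5) and (−17, 11)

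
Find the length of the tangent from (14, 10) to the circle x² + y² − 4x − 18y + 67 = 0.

√127

With centre O = (2, 9), |OP|² = 145 and r² = 18.
The tangent meets the radius at right angles, so tangent² = |PO|² − r² = 145 − 18 = 127.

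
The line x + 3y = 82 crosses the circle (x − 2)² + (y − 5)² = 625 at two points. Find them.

Express y = (82 − x)/3 and substitute into the circle:
10x² − 170x − 1100 = 0  ⟹  x² − 17x − 110 = 0
x = 22 or x = −5, giving (22, 20) and (−5, 29).

(−5, 29) and (22, 20)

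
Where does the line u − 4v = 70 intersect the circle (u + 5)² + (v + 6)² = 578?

From the line, v = (−70 + u)/4. Substituting:
17u² + 68u − 6732 = 0  ⟹  u² + 4u − 396 = 0
u = 18 or u = −22, giving (18, −13) and (−22, −23).

(−22, −23) and (18, −13)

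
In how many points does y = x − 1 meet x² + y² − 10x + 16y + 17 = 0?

Substituting the line into the circle gives 2x² + 4x + 2 = 0.
Δ = 16 − 16 = 0.
A repeated root: the line is tangent.

1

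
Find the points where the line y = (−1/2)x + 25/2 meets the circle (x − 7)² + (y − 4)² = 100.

Express y = (25 − x)/2 and substitute into the circle:
5x² − 90x + 85 = 0  ⟹  x² − 18x + 17 = 0
x = 17 or x = 1, giving (17, 4) and (1, 12).

(1, 12) and (17, 4)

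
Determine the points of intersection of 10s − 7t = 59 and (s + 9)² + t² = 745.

(−13, −27) and (15, 13)

Express t = (−59 + 10s)/7 and substitute into the circle:
149s² − 298s − 29055 = 0  ⟹  s² − 2s − 195 = 0
s = 15 or s = −13, giving (15, 13) and (−13, −27).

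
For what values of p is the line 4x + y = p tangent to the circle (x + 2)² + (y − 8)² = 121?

The line touches the circle iff its distance from (−2, 8) is 11:
|4·(−2) + 1·8 − p| / √17 = 11
|p| = 11√17.

p = ±11√17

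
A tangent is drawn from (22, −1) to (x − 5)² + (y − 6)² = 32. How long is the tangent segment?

The centre is (5, 6) and r = 4√2. The square of the distance from P to the centre is 289 + 49 = 338.
The tangent meets the radius at right angles, so tangent² = |PO|² − r² = 338 − 32 = 306.

3√34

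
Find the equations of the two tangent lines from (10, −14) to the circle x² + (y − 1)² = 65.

4x + 7y = −58 and 8x + y = 66

Write the tangent as mx − y + (−14 − m·(10)) = 0 and set its distance from the centre to √65:
[m·(−10) − (15)]² = 65(m² + 1)
7m² + 60m + 32 = 0, so m = −4/7 or m = −8.
Through (10, −14) these give 4x + 7y = −58 and 8x + y = 66.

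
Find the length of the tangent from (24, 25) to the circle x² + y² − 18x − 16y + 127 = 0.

The centre is (9, 8) and r = 3√2. The square of the distance from P to the centre is 225 + 289 = 514.
Power of the point: PT² = |PO|² − r² = 496, so PT = 4√31.

4√31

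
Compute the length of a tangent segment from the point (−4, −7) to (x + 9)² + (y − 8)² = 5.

The centre is (−9, 8) and r = √5. The square of the distance from P to the centre is 25 + 225 = 250.
By the tangent–radius right angle, tangent length = √(|PO|² − r²) = √245 = 7√5.

7√5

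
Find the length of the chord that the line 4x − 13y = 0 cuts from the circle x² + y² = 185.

Centre (0, 0), r² = 185. Perpendicular distance d from centre to line = |0| / √185 = 0/√185.
Half the chord is √(r² − d²) = √(185), so the full chord is 2√185.

2√185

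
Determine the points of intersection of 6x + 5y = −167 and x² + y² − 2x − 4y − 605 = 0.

Substitute y = (−167 − 6x)/5:
61x² + 2074x + 16104 = 0  ⟹  x² + 34x + 264 = 0
x = −12 or x = −22, giving (−12, −19) and (−22, −7).

(−22, −7) and (−12, −19)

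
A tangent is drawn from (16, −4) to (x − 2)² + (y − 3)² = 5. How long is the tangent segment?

The centre is (2, 3) and r = √5. The square of the distance from P to the centre is 196 + 49 = 245.
The tangent meets the radius at right angles, so tangent² = |PO|² − r² = 245 − 5 = 240.

4√15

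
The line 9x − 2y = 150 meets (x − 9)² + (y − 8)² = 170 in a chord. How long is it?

Express y = (−150 + 9x)/2 and substitute into the circle:
85x² − 3060x + 27200 = 0  ⟹  x² − 36x + 320 = 0
x = 20 or x = 16, giving (20, 15) and (16, −3).
Chord length = distance between (20, 15) and (16, −3) = √340 = 2√85.

2√85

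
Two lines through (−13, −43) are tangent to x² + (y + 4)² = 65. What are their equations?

A line y − (−43) = m(x − (−13)) is tangent when its distance from (0, −4) is √65:
[m·(13) − (39)]² = 65(m² + 1)
4m² − 39m + 56 = 0, so m = 8 or m = 7/4.
With m = 8: 8x − y = −61. With m = 7/4: 7x − 4y = 81.

8x − y = −61 and 7x − 4y = 81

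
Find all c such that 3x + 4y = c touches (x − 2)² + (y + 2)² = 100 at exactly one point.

Tangency holds when the distance from the centre (2, −2) to the line equals the radius 10:
|3·2 + 4·(−2) − c| / √25 = 10
|c − (−2)| = 10·5, so c = 48 or c = −52.

c = −52 or c = 48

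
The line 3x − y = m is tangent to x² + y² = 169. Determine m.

m = ±13√10

Tangency holds when the distance from the centre (0, 0) to the line equals the radius 13:
|3·0 − 1·0 − m| / √10 = 13
|m| = 13√10.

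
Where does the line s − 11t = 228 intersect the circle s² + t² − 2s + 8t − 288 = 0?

(−3, −21) and (8, −20)

Substitute t = (−228 + s)/11:
122s² − 610s − 2928 = 0  ⟹  s² − 5s − 24 = 0
s = 8 or s = −3, giving (8, −20) and (−3, −21).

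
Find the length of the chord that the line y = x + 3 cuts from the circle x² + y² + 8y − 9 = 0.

Express y = x + 3 and substitute into the circle:
2x² + 14x + 24 = 0  ⟹  x² + 7x + 12 = 0
x = −3 or x = −4, giving (−3, 0) and (−4, −1).
Chord length = distance between (−3, 0) and (−4, −1) = √2 = √2.

√2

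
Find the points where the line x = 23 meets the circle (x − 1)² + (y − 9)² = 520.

The line gives x = 23. Substituting into the circle:
y² − 18y + 45 = 0
y = 15 or y = 3, giving (23, 15) and (23, 3).

(23, 3) and (23, 15)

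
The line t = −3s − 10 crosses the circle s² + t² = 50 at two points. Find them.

Substitute t = −3s − 10:
10s² + 60s + 50 = 0  ⟹  s² + 6s + 5 = 0
s = −1 or s = −5, giving (−1, −7) and (−5, 5).

(−5, 5) and (−1, −7)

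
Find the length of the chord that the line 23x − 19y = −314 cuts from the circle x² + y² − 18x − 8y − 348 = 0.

Centre (9, 4), r² = 445. Perpendicular distance d from centre to line = |445| / √890 = 445/√890.
Half the chord is √(r² − d²) = √(445/2), so the full chord is √890.

√890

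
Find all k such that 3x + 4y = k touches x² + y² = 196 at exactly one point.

k = −70 or k = 70

For a tangent, require d(centre, line) = r = 14.
|3·0 + 4·0 − k| / √25 = 14
|k| = 14·5, so k = 70 or k = −70.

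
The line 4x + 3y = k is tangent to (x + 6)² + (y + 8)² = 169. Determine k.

k = −113 or k = 17

For a tangent, require d(centre, line) = r = 13.
|4·(−6) + 3·(−8) − k| / √25 = 13
|k − (−48)| = 13·5, so k = 17 or k = −113.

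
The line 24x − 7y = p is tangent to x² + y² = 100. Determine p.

p = −250 or p = 250

The line touches the circle iff its distance from (0, 0) is 10:
|24·0 − 7·0 − p| / √625 = 10
|p| = 10·25, so p = 250 or p = −250.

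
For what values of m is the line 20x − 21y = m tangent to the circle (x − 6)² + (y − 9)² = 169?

Tangency holds when the distance from the centre (6, 9) to the line equals the radius 13:
|20·6 − 21·9 − m| / √841 = 13
|m − (−69)| = 13·29, so m = 308 or m = −446.

m = −446 or m = 308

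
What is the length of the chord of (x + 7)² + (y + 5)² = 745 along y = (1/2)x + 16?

20√5

Substitute y = (32 + x)/2:
5x² + 140x − 1020 = 0  ⟹  x² + 28x − 204 = 0
x = 6 or x = −34, giving (6, 19) and (−34, −1).
Chord length = distance between (6, 19) and (−34, −1) = √2000 = 20√5.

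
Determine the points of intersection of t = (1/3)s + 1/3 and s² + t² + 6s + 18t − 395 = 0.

(−25, −8) and (14, 5)

Substitute t = (1 + s)/3:
10s² + 110s − 3500 = 0  ⟹  s² + 11s − 350 = 0
s = 14 or s = −25, giving (14, 5) and (−25, −8).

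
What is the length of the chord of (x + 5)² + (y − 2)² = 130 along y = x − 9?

The distance from (−5, 2) to the line is 16/√2, and r² = 130.
Half the chord is √(r² − d²) = √(2), so the full chord is 2√2.

2√2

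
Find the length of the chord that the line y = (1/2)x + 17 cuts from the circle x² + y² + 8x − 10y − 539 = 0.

The distance from (−4, 5) to the line is 20/√5, and r² = 580.
Chord = 2√(r² − d²) = 2·√(500) = 20√5.

20√5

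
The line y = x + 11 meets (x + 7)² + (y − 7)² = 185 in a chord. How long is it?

Express y = x + 11 and substitute into the circle:
2x² + 22x − 120 = 0  ⟹  x² + 11x − 60 = 0
x = 4 or x = −15, giving (4, 15) and (−15, −4).
|(4, 15) − (−15, −4)| = √((19)² + (19)²) = 19√2.

19√2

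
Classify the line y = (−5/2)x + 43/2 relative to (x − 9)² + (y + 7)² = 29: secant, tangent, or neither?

Centre (9, −7), r² = 29. Distance² from centre to line = (−12)²/29 = 144/29.
Since d² < r², the line cuts the circle twice.

secant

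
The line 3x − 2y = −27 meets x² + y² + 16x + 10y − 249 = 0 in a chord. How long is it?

10√13

Centre (−8, −5), r² = 338. Perpendicular distance d from centre to line = |13| / √13 = 13/√13.
Chord = 2√(r² − d²) = 2·√(325) = 10√13.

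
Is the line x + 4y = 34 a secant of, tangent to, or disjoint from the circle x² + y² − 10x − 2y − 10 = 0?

disjoint

Substituting the line into the circle gives 17x² − 220x + 724 = 0.
Δ = 48400 − 49232 = −832.
No real roots: the line does not meet the circle.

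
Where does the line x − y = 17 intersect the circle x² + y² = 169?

(5, −12) and (12, −5)

Substitute y = x − 17:
2x² − 34x + 120 = 0  ⟹  x² − 17x + 60 = 0
x = 12 or x = 5, giving (12, −5) and (5, −12).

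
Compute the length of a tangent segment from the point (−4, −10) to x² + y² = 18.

Centre (0, 0), r² = 18. |PO|² = (−4)² + (−10)² = 116.
The tangent meets the radius at right angles, so tangent² = |PO|² − r² = 116 − 18 = 98.

7√2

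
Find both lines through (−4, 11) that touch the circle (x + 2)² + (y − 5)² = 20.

Let a tangent through (−4, 11) have slope m. Its distance from (−2, 5) must equal 2√5:
[m·(2) − (−6)]² = 20(m² + 1)
2m² − 3m − 2 = 0, so m = 2 or m = −1/2.
Through (−4, 11) these give 2x − y = −19 and x + 2y = 18.

2x − y = −19 and x + 2y = 18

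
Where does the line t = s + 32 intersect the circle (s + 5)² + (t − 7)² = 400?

(−25, 7) and (−5, 27)

Express t = s + 32 and substitute into the circle:
2s² + 60s + 250 = 0  ⟹  s² + 30s + 125 = 0
s = −5 or s = −25, giving (−5, 27) and (−25, 7).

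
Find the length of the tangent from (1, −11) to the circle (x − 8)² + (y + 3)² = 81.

4√2

Centre (8, −3), r² = 81. |PO|² = (−7)² + (−8)² = 113.
By the tangent–radius right angle, tangent length = √(|PO|² − r²) = √32 = 4√2.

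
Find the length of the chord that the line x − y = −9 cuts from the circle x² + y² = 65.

Substitute y = x + 9:
2x² + 18x + 16 = 0  ⟹  x² + 9x + 8 = 0
x = −1 or x = −8, giving (−1, 8) and (−8, 1).
Chord length = distance between (−1, 8) and (−8, 1) = √98 = 7√2.

7√2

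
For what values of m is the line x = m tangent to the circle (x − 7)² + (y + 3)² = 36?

The line touches the circle iff its distance from (7, −3) is 6:
|1·7 + 0·(−3) − m| / √1 = 6
|m − (7)| = 6, so m = 13 or m = 1.

m = 1 or m = 13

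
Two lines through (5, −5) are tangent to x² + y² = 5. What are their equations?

x + 2y = −5 and 2x + y = 5

A line y − (−5) = m(x − (5)) is tangent when its distance from (0, 0) is √5:
[m·(−5) − (5)]² = 5(m² + 1)
2m² + 5m + 2 = 0, so m = −1/2 or m = −2.
Through (5, −5) these give x + 2y = −5 and 2x + y = 5.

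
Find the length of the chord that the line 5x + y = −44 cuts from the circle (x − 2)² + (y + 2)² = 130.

The distance from (2, −2) to the line is 52/√26, and r² = 130.
Half the chord is √(r² − d²) = √(26), so the full chord is 2√26.

2√26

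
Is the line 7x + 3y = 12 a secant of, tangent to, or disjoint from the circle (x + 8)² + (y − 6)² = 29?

disjoint

Substituting the line into the circle gives 58x² + 228x + 351 = 0.
Discriminant = (228)² − 4·58·(351) = −29448 < 0.
No real roots: the line does not meet the circle.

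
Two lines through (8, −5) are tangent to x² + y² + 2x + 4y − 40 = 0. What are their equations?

Write the tangent as mx − y + (−5 − m·(8)) = 0 and set its distance from the centre to 3√5:
[m·(−9) − (3)]² = 45(m² + 1)
2m² + 3m − 2 = 0, so m = −2 or m = 1/2.
With m = −2: 2x + y = 11. With m = 1/2: x − 2y = 18.

2x + y = 11 and x − 2y = 18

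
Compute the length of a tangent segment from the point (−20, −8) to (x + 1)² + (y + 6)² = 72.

√293

Centre (−1, −6), r² = 72. |PO|² = (−19)² + (−2)² = 365.
Power of the point: PT² = |PO|² − r² = 293, so PT = √293.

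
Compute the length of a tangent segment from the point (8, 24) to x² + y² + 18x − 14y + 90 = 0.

√538

The centre is (−9, 7) and r = 2√10. The square of the distance from P to the centre is 289 + 289 = 578.
By the tangent–radius right angle, tangent length = √(|PO|² − r²) = √538.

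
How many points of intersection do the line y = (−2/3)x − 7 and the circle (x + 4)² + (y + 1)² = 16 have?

2

Substituting the line into the circle gives 13x² + 144x + 324 = 0.
Δ = 20736 − 16848 = 3888.
Two real roots: the line is a secant.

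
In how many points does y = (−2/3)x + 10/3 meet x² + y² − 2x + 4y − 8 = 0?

0

d² = (2·1 + 3·(−2) − (10))²/13 = 196/13; r² = 13.
Since d² > r², the line lies outside the circle.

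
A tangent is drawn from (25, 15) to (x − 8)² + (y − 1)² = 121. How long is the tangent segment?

Centre (8, 1), r² = 121. |PO|² = (17)² + (14)² = 485.
Power of the point: PT² = |PO|² − r² = 364, so PT = 2√91.

2√91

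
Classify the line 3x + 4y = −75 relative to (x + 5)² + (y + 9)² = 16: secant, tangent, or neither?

neither

Substituting the line into the circle gives 25x² + 394x + 1665 = 0.
Δ = 155236 − 166500 = −11264.
No real roots: the line does not meet the circle.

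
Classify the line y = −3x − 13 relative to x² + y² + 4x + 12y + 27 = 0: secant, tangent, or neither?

secant

Centre (−2, −6), r² = 13. Distance² from centre to line = (1)²/10 = 1/10.
Since d² < r², the line cuts the circle twice.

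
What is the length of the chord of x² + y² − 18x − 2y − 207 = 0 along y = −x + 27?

17√2

Centre (9, 1), r² = 289. Perpendicular distance d from centre to line = |−17| / √2 = 17/√2.
Chord = 2√(r² − d²) = 2·√(289/2) = 17√2.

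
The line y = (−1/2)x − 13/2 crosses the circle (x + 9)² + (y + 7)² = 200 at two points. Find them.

Express y = (−13 − x)/2 and substitute into the circle:
5x² + 70x − 475 = 0  ⟹  x² + 14x − 95 = 0
x = 5 or x = −19, giving (5, −9) and (−19, 3).

(−19, 3) and (5, −9)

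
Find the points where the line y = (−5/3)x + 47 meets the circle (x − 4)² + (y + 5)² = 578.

Substitute y = (141 − 5x)/3:
34x² − 1632x + 19278 = 0  ⟹  x² − 48x + 567 = 0
x = 27 or x = 21, giving (27, 2) and (21, 12).

(21, 12) and (27, 2)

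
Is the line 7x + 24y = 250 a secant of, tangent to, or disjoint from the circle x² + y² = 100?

tangent

Substituting the line into the circle gives 625x² − 3500x + 4900 = 0.
Δ = 12250000 − 12250000 = 0.
A repeated root: the line is tangent.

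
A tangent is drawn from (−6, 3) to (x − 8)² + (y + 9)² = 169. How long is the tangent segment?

The centre is (8, −9) and r = 13. The square of the distance from P to the centre is 196 + 144 = 340.
Power of the point: PT² = |PO|² − r² = 171, so PT = 3√19.

3√19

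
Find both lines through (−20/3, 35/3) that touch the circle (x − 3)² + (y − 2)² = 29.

Write the tangent as mx − y + (35/3 − m·(−20/3)) = 0 and set its distance from the centre to √29:
(29/3m − (−29/3))² = 29(m² + 1)
10m² + 29m + 10 = 0, so m = −2/5 or m = −5/2.
With m = −2/5: 2x + 5y = 45. With m = −5/2: 5x + 2y = −10.

2x + 5y = 45 and 5x + 2y = −10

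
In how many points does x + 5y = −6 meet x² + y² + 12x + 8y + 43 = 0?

Substituting the line into the circle gives 26x² + 272x + 871 = 0.
Δ = 73984 − 90584 = −16600.
No real roots: the line does not meet the circle.

0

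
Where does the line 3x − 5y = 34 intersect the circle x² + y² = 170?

Express y = (−34 + 3x)/5 and substitute into the circle:
34x² − 204x − 3094 = 0  ⟹  x² − 6x − 91 = 0
x = 13 or x = −7, giving (13, 1) and (−7, −11).

(−7, −11) and (13, 1)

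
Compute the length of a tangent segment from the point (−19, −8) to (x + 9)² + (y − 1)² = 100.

9

With centre O = (−9, 1), |OP|² = 181 and r² = 100.
The tangent meets the radius at right angles, so tangent² = |PO|² − r² = 181 − 100 = 81.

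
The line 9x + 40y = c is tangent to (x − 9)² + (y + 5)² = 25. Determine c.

c = −324 or c = 86

For a tangent, require d(centre, line) = r = 5.
|9·9 + 40·(−5) − c| / √1681 = 5
|c − (−119)| = 5·41, so c = 86 or c = −324.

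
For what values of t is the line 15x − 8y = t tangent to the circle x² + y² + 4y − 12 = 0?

Tangency holds when the distance from the centre (0, −2) to the line equals the radius 4:
|15·0 − 8·(−2) − t| / √289 = 4
|t − (16)| = 4·17, so t = 84 or t = −52.

t = −52 or t = 84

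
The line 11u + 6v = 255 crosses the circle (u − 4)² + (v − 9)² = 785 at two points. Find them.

From the line, v = (255 − 11u)/6. Substituting:
157u² − 4710u + 12717 = 0  ⟹  u² − 30u + 81 = 0
u = 27 or u = 3, giving (27, −7) and (3, 37).

(3, 37) and (27, −7)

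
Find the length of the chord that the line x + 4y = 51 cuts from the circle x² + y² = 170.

Centre (0, 0), r² = 170. Perpendicular distance d from centre to line = |−51| / √17 = 51/√17.
Half the chord is √(r² − d²) = √(17), so the full chord is 2√17.

2√17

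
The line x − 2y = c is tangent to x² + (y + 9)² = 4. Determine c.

For a tangent, require d(centre, line) = r = 2.
|1·0 − 2·(−9) − c| / √5 = 2
|c − (18)| = 2√5.

c = 18 ± 2√5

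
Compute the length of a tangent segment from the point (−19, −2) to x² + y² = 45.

The centre is (0, 0) and r = 3√5. The square of the distance from P to the centre is 361 + 4 = 365.
By the tangent–radius right angle, tangent length = √(|PO|² − r²) = √320 = 8√5.

8√5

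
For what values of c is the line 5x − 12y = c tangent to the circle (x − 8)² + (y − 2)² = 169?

c = −153 or c = 185

The line touches the circle iff its distance from (8, 2) is 13:
|5·8 − 12·2 − c| / √169 = 13
|c − (16)| = 13·13, so c = 185 or c = −153.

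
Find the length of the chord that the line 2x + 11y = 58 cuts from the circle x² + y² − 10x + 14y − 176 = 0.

10√5

Express y = (58 − 2x)/11 and substitute into the circle:
125x² − 1750x − 9000 = 0  ⟹  x² − 14x − 72 = 0
x = 18 or x = −4, giving (18, 2) and (−4, 6).
Chord length = distance between (18, 2) and (−4, 6) = √500 = 10√5.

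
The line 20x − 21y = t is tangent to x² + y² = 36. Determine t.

t = −174 or t = 174

Tangency holds when the distance from the centre (0, 0) to the line equals the radius 6:
|20·0 − 21·0 − t| / √841 = 6
|t| = 6·29, so t = 174 or t = −174.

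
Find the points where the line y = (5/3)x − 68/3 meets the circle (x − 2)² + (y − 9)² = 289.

(10, −6) and (19, 9)

Express y = (−68 + 5x)/3 and substitute into the circle:
34x² − 986x + 6460 = 0  ⟹  x² − 29x + 190 = 0
x = 19 or x = 10, giving (19, 9) and (10, −6).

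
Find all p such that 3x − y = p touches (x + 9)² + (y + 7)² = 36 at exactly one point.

p = −20 ± 6√10

Tangency holds when the distance from the centre (−9, −7) to the line equals the radius 6:
|3·(−9) − 1·(−7) − p| / √10 = 6
|p − (−20)| = 6√10.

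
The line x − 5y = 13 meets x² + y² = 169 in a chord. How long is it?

Centre (0, 0), r² = 169. Perpendicular distance d from centre to line = |−13| / √26 = 13/√26.
Chord = 2√(r² − d²) = 2·√(325/2) = 5√26.

5√26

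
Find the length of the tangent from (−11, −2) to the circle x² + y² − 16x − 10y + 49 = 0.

The centre is (8, 5) and r = 2√10. The square of the distance from P to the centre is 361 + 49 = 410.
Power of the point: PT² = |PO|² − r² = 370, so PT = √370.

√370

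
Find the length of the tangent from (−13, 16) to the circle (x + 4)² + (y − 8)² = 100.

The centre is (−4, 8) and r = 10. The square of the distance from P to the centre is 81 + 64 = 145.
Power of the point: PT² = |PO|² − r² = 45, so PT = 3√5.

3√5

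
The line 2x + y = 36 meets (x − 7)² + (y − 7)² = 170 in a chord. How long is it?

Express y = −2x + 36 and substitute into the circle:
5x² − 130x + 720 = 0  ⟹  x² − 26x + 144 = 0
x = 18 or x = 8, giving (18, 0) and (8, 20).
|(18, 0) − (8, 20)| = √((10)² + (−20)²) = 10√5.

10√5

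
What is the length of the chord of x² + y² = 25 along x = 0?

10

Centre (0, 0), r² = 25. Perpendicular distance d from centre to line = |0| / √1 = 0.
Half the chord is √(r² − d²) = √(25), so the full chord is 10.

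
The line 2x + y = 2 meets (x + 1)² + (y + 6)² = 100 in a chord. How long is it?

8√5

The distance from (−1, −6) to the line is 10/√5, and r² = 100.
Chord = 2√(r² − d²) = 2·√(80) = 8√5.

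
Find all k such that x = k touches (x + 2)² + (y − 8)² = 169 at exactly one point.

k = −15 or k = 11

Tangency holds when the distance from the centre (−2, 8) to the line equals the radius 13:
|1·(−2) + 0·8 − k| / √1 = 13
|k − (−2)| = 13, so k = 11 or k = −15.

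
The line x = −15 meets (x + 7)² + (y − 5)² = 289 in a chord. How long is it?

30

Centre (−7, 5), r² = 289. Perpendicular distance d from centre to line = |8| / √1 = 8.
Half the chord is √(r² − d²) = √(225), so the full chord is 30.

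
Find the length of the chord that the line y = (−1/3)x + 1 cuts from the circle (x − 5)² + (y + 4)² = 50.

4√10

The distance from (5, −4) to the line is 10/√10, and r² = 50.
Chord = 2√(r² − d²) = 2·√(40) = 4√10.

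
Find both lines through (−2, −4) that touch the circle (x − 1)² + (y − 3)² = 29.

2x − 5y = 16 and 5x + 2y = −18

A line y − (−4) = m(x − (−2)) is tangent when its distance from (1, 3) is √29:
[m·(3) − (7)]² = 29(m² + 1)
10m² + 21m − 10 = 0, so m = 2/5 or m = −5/2.
Through (−2, −4) these give 2x − 5y = 16 and 5x + 2y = −18.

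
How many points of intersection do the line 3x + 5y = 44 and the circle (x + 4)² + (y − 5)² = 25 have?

0

Substituting the line into the circle gives 34x² + 86x + 136 = 0.
Discriminant = (86)² − 4·34·(136) = −11100 < 0.
No real roots: the line does not meet the circle.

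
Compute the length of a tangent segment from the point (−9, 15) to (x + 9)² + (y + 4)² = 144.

√217

Centre (−9, −4), r² = 144. |PO|² = (0)² + (19)² = 361.
The tangent meets the radius at right angles, so tangent² = |PO|² − r² = 361 − 144 = 217.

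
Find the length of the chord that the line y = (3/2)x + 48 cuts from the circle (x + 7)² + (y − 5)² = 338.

Substitute y = (96 + 3x)/2:
13x² + 572x + 6240 = 0  ⟹  x² + 44x + 480 = 0
x = −20 or x = −24, giving (−20, 18) and (−24, 12).
Chord length = distance between (−20, 18) and (−24, 12) = √52 = 2√13.

2√13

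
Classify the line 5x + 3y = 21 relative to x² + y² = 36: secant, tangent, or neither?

secant

Centre (0, 0), r² = 36. Distance² from centre to line = (−21)²/34 = 441/34.
Since d² < r², the line cuts the circle twice.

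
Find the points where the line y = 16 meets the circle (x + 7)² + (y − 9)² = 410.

(−26, 16) and (12, 16)

Express y = 16 and substitute into the circle:
x² + 14x − 312 = 0
x = 12 or x = −26, giving (12, 16) and (−26, 16).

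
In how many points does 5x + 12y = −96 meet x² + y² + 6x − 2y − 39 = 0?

0

Substituting the line into the circle gives 169x² + 1944x + 5904 = 0.
Discriminant = (1944)² − 4·169·(5904) = −211968 < 0.
No real roots: the line does not meet the circle.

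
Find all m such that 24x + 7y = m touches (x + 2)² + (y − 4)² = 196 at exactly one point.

m = −370 or m = 330

For a tangent, require d(centre, line) = r = 14.
|24·(−2) + 7·4 − m| / √625 = 14
|m − (−20)| = 14·25, so m = 330 or m = −370.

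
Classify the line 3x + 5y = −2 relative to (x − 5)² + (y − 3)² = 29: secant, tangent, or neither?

neither

Substituting the line into the circle gives 34x² − 148x + 189 = 0.
Δ = 21904 − 25704 = −3800.
No real roots: the line does not meet the circle.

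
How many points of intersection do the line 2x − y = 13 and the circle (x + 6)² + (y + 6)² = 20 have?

0

Substituting the line into the circle gives 5x² − 16x + 65 = 0.
Δ = 256 − 1300 = −1044.
No real roots: the line does not meet the circle.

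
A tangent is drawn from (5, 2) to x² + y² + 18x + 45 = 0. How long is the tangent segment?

2√41

With centre O = (−9, 0), |OP|² = 200 and r² = 36.
By the tangent–radius right angle, tangent length = √(|PO|² − r²) = √164 = 2√41.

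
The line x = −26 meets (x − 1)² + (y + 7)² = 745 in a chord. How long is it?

The line gives x = −26. Substituting into the circle:
y² + 14y + 33 = 0
y = −3 or y = −11, giving (−26, −3) and (−26, −11).
|(−26, −3) − (−26, −11)| = √((0)² + (8)²) = 8.

8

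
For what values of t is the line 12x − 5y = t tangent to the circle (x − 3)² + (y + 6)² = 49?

t = −25 or t = 157

Tangency holds when the distance from the centre (3, −6) to the line equals the radius 7:
|12·3 − 5·(−6) − t| / √169 = 7
|t − (66)| = 7·13, so t = 157 or t = −25.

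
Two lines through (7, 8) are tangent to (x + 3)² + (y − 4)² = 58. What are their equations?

3x + 7y = 77 and 7x − 3y = 25

A line y − (8) = m(x − (7)) is tangent when its distance from (−3, 4) is √58:
[m·(−10) − (−4)]² = 58(m² + 1)
21m² − 40m − 21 = 0, so m = −3/7 or m = 7/3.
With m = −3/7: 3x + 7y = 77. With m = 7/3: 7x − 3y = 25.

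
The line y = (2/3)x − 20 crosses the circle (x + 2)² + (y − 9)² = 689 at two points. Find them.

(6, −16) and (18, −8)

Express y = (−60 + 2x)/3 and substitute into the circle:
13x² − 312x + 1404 = 0  ⟹  x² − 24x + 108 = 0
x = 18 or x = 6, giving (18, −8) and (6, −16).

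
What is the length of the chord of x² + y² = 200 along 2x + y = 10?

12√5

Substitute y = −2x + 10:
5x² − 40x − 100 = 0  ⟹  x² − 8x − 20 = 0
x = 10 or x = −2, giving (10, −10) and (−2, 14).
Chord length = distance between (10, −10) and (−2, 14) = √720 = 12√5.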